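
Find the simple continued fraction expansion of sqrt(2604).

[51; (34, 102)]

Write x_i = (sqrt(2604) + m_i)/d_i with (m_0, d_0) = (0, 1). a_0 = floor(sqrt(2604)) = 51, since 51^2 = 2601 <= 2604 < 2704 = 52^2.
Iterate m_{i+1} = d_i*a_i - m_i, d_{i+1} = (2604 - m_{i+1}^2)/d_i, a_{i+1} = floor((a_0 + m_{i+1})/d_{i+1}):
  m_1 = 1*51 - 0 = 51, d_1 = (2604 - 51^2)/1 = 3/1 = 3, a_1 = floor((51 + 51)/3) = 34.
  m_2 = 3*34 - 51 = 51, d_2 = (2604 - 51^2)/3 = 3/3 = 1, a_2 = floor((51 + 51)/1) = 102.
  m_3 = 1*102 - 51 = 51, d_3 = (2604 - 51^2)/1 = 3/1 = 3: (m_3, d_3) = (m_1, d_1) = (51, 3), so from here the quotients repeat a_1, a_2; the period length is 2.
Hence the expansion of sqrt(2604) is a_0 = 51 followed by the repeating block 34, 102 (period 2).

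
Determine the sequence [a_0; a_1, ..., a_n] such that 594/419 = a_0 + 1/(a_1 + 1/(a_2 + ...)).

[1; 2, 2, 1, 1, 6, 2, 2]

Run the Euclidean algorithm on 594 and 419; the successive quotients are the partial quotients a_0, a_1, ... (each step inverts the fractional part left over by the previous one):
  594 = 1*419 + 175, so a_0 = 1.
  419 = 2*175 + 69, so a_1 = 2.
  175 = 2*69 + 37, so a_2 = 2.
  69 = 1*37 + 32, so a_3 = 1.
  37 = 1*32 + 5, so a_4 = 1.
  32 = 6*5 + 2, so a_5 = 6.
  5 = 2*2 + 1, so a_6 = 2.
  2 = 2*1 + 0, so a_7 = 2.
The remainder reaches 0 after 8 divisions, so the expansion has 8 partial quotients, read off in order.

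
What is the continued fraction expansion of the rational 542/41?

Run the Euclidean algorithm on 542 and 41; the successive quotients are the partial quotients a_0, a_1, ... (each step inverts the fractional part left over by the previous one):
  542 = 13*41 + 9, so a_0 = 13.
  41 = 4*9 + 5, so a_1 = 4.
  9 = 1*5 + 4, so a_2 = 1.
  5 = 1*4 + 1, so a_3 = 1.
  4 = 4*1 + 0, so a_4 = 4.
The remainder reaches 0 after 5 divisions, so the expansion has 5 partial quotients, read off in order.

[13; 4, 1, 1, 4]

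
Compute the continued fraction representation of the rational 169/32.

Run the Euclidean algorithm on 169 and 32; the successive quotients are the partial quotients a_0, a_1, ... (each step inverts the fractional part left over by the previous one):
  169 = 5*32 + 9, so a_0 = 5.
  32 = 3*9 + 5, so a_1 = 3.
  9 = 1*5 + 4, so a_2 = 1.
  5 = 1*4 + 1, so a_3 = 1.
  4 = 4*1 + 0, so a_4 = 4.
The remainder reaches 0 after 5 divisions, so the expansion has 5 partial quotients, read off in order.

[5; 3, 1, 1, 4]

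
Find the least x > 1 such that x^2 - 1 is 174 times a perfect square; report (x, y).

(x, y) = (1451, 110)

First expand sqrt(174) as a continued fraction. With x_i = (sqrt(174) + m_i)/d_i and (m_0, d_0) = (0, 1): a_0 = floor(sqrt(174)) = 13, since 13^2 = 169 <= 174 < 196 = 14^2.
Iterate m_{i+1} = d_i*a_i - m_i, d_{i+1} = (174 - m_{i+1}^2)/d_i, a_{i+1} = floor((a_0 + m_{i+1})/d_{i+1}):
  m_1 = 1*13 - 0 = 13, d_1 = (174 - 13^2)/1 = 5/1 = 5, a_1 = floor((13 + 13)/5) = 5.
  m_2 = 5*5 - 13 = 12, d_2 = (174 - 12^2)/5 = 30/5 = 6, a_2 = floor((13 + 12)/6) = 4.
  m_3 = 6*4 - 12 = 12, d_3 = (174 - 12^2)/6 = 30/6 = 5, a_3 = floor((13 + 12)/5) = 5.
  m_4 = 5*5 - 12 = 13, d_4 = (174 - 13^2)/5 = 5/5 = 1, a_4 = floor((13 + 13)/1) = 26.
  m_5 = 1*26 - 13 = 13, d_5 = (174 - 13^2)/1 = 5/1 = 5: (m_5, d_5) = (m_1, d_1) = (13, 5), so from here the quotients repeat a_1, ..., a_4; the period length is 4.
So sqrt(174) = [13; (5, 4, 5, 26)] with period length k = 4.
k is even, so the fundamental solution of x^2 - 174y^2 = 1 is (p_{k-1}, q_{k-1}) = (p_3, q_3); compute convergents through index 3.
Convergents (p_i = a_i*p_{i-1} + p_{i-2}, q_i = a_i*q_{i-1} + q_{i-2} with p_{-2}=0, p_{-1}=1, q_{-2}=1, q_{-1}=0):
  i=0: a_0=13, p_0 = 13*1 + 0 = 13, q_0 = 13*0 + 1 = 1.
  i=1: a_1=5, p_1 = 5*13 + 1 = 66, q_1 = 5*1 + 0 = 5.
  i=2: a_2=4, p_2 = 4*66 + 13 = 277, q_2 = 4*5 + 1 = 21.
  i=3: a_3=5, p_3 = 5*277 + 66 = 1451, q_3 = 5*21 + 5 = 110.
Check: 1451^2 - 174*110^2 = 2105401 - 2105400 = 1, so (x, y) = (1451, 110) solves the equation, and by the theorem it is the least positive solution.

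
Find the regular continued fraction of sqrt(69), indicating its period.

[8; (3, 3, 1, 4, 1, 3, 3, 16)]

Write x_i = (sqrt(69) + m_i)/d_i with (m_0, d_0) = (0, 1). a_0 = floor(sqrt(69)) = 8, since 8^2 = 64 <= 69 < 81 = 9^2.
Iterate m_{i+1} = d_i*a_i - m_i, d_{i+1} = (69 - m_{i+1}^2)/d_i, a_{i+1} = floor((a_0 + m_{i+1})/d_{i+1}):
  m_1 = 1*8 - 0 = 8, d_1 = (69 - 8^2)/1 = 5/1 = 5, a_1 = floor((8 + 8)/5) = 3.
  m_2 = 5*3 - 8 = 7, d_2 = (69 - 7^2)/5 = 20/5 = 4, a_2 = floor((8 + 7)/4) = 3.
  m_3 = 4*3 - 7 = 5, d_3 = (69 - 5^2)/4 = 44/4 = 11, a_3 = floor((8 + 5)/11) = 1.
  m_4 = 11*1 - 5 = 6, d_4 = (69 - 6^2)/11 = 33/11 = 3, a_4 = floor((8 + 6)/3) = 4.
  m_5 = 3*4 - 6 = 6, d_5 = (69 - 6^2)/3 = 33/3 = 11, a_5 = floor((8 + 6)/11) = 1.
  m_6 = 11*1 - 6 = 5, d_6 = (69 - 5^2)/11 = 44/11 = 4, a_6 = floor((8 + 5)/4) = 3.
  m_7 = 4*3 - 5 = 7, d_7 = (69 - 7^2)/4 = 20/4 = 5, a_7 = floor((8 + 7)/5) = 3.
  m_8 = 5*3 - 7 = 8, d_8 = (69 - 8^2)/5 = 5/5 = 1, a_8 = floor((8 + 8)/1) = 16.
  m_9 = 1*16 - 8 = 8, d_9 = (69 - 8^2)/1 = 5/1 = 5: (m_9, d_9) = (m_1, d_1) = (8, 5), so from here the quotients repeat a_1, ..., a_8; the period length is 8.
Hence the expansion of sqrt(69) is a_0 = 8 followed by the repeating block 3, 3, 1, 4, 1, 3, 3, 16 (period 8).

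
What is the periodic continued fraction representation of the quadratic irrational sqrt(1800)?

Write x_i = (sqrt(1800) + m_i)/d_i with (m_0, d_0) = (0, 1). a_0 = floor(sqrt(1800)) = 42, since 42^2 = 1764 <= 1800 < 1849 = 43^2.
Iterate m_{i+1} = d_i*a_i - m_i, d_{i+1} = (1800 - m_{i+1}^2)/d_i, a_{i+1} = floor((a_0 + m_{i+1})/d_{i+1}):
  m_1 = 1*42 - 0 = 42, d_1 = (1800 - 42^2)/1 = 36/1 = 36, a_1 = floor((42 + 42)/36) = 2.
  m_2 = 36*2 - 42 = 30, d_2 = (1800 - 30^2)/36 = 900/36 = 25, a_2 = floor((42 + 30)/25) = 2.
  m_3 = 25*2 - 30 = 20, d_3 = (1800 - 20^2)/25 = 1400/25 = 56, a_3 = floor((42 + 20)/56) = 1.
  m_4 = 56*1 - 20 = 36, d_4 = (1800 - 36^2)/56 = 504/56 = 9, a_4 = floor((42 + 36)/9) = 8.
  m_5 = 9*8 - 36 = 36, d_5 = (1800 - 36^2)/9 = 504/9 = 56, a_5 = floor((42 + 36)/56) = 1.
  m_6 = 56*1 - 36 = 20, d_6 = (1800 - 20^2)/56 = 1400/56 = 25, a_6 = floor((42 + 20)/25) = 2.
  m_7 = 25*2 - 20 = 30, d_7 = (1800 - 30^2)/25 = 900/25 = 36, a_7 = floor((42 + 30)/36) = 2.
  m_8 = 36*2 - 30 = 42, d_8 = (1800 - 42^2)/36 = 36/36 = 1, a_8 = floor((42 + 42)/1) = 84.
  m_9 = 1*84 - 42 = 42, d_9 = (1800 - 42^2)/1 = 36/1 = 36: (m_9, d_9) = (m_1, d_1) = (42, 36), so from here the quotients repeat a_1, ..., a_8; the period length is 8.
Hence the expansion of sqrt(1800) is a_0 = 42 followed by the repeating block 2, 2, 1, 8, 1, 2, 2, 84 (period 8).

[42; (2, 2, 1, 8, 1, 2, 2, 84)]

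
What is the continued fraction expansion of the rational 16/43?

Run the Euclidean algorithm on 16 and 43; the successive quotients are the partial quotients a_0, a_1, ... (each step inverts the fractional part left over by the previous one):
  16 = 0*43 + 16, so a_0 = 0.
  43 = 2*16 + 11, so a_1 = 2.
  16 = 1*11 + 5, so a_2 = 1.
  11 = 2*5 + 1, so a_3 = 2.
  5 = 5*1 + 0, so a_4 = 5.
The remainder reaches 0 after 5 divisions, so the expansion has 5 partial quotients, read off in order.

[0; 2, 1, 2, 5]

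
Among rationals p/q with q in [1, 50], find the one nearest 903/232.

144/37

Expand x = 903/232 as a continued fraction with the Euclidean algorithm:
  903 = 3*232 + 207, so a_0 = 3.
  232 = 1*207 + 25, so a_1 = 1.
  207 = 8*25 + 7, so a_2 = 8.
  25 = 3*7 + 4, so a_3 = 3.
  7 = 1*4 + 3, so a_4 = 1.
  4 = 1*3 + 1, so a_5 = 1.
  3 = 3*1 + 0, so a_6 = 3.
so x = [3; 1, 8, 3, 1, 1, 3].
Convergents (p_i = a_i*p_{i-1} + p_{i-2}, q_i = a_i*q_{i-1} + q_{i-2} with p_{-2}=0, p_{-1}=1, q_{-2}=1, q_{-1}=0), until the denominator exceeds 50:
  i=0: a_0=3, p_0 = 3*1 + 0 = 3, q_0 = 3*0 + 1 = 1.
  i=1: a_1=1, p_1 = 1*3 + 1 = 4, q_1 = 1*1 + 0 = 1.
  i=2: a_2=8, p_2 = 8*4 + 3 = 35, q_2 = 8*1 + 1 = 9.
  i=3: a_3=3, p_3 = 3*35 + 4 = 109, q_3 = 3*9 + 1 = 28.
  i=4: a_4=1, p_4 = 1*109 + 35 = 144, q_4 = 1*28 + 9 = 37.
  i=5: a_5=1, p_5 = 1*144 + 109 = 253, q_5 = 1*37 + 28 = 65.
q_5 = 65 > 50, so the last convergent with denominator <= 50 is p_4/q_4 = 144/37.
The closest fraction with denominator <= 50 is either p_4/q_4 or the intermediate fraction (k*p_4 + p_3)/(k*q_4 + q_3) with the largest k >= 1 whose denominator stays <= 50; these approach x as k grows, and every other convergent or intermediate fraction in range is farther away.
Largest k: floor((50 - q_3)/q_4) = floor((50 - 28)/37) = 0.
Since k = 0, no intermediate fraction beyond p_4/q_4 has denominator <= 50, so the convergent 144/37 is the closest (its error is |903*37 - 144*232|/(232*37) = 3/8584).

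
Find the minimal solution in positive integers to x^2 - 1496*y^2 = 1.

(x, y) = (3365, 87)

First expand sqrt(1496) as a continued fraction. With x_i = (sqrt(1496) + m_i)/d_i and (m_0, d_0) = (0, 1): a_0 = floor(sqrt(1496)) = 38, since 38^2 = 1444 <= 1496 < 1521 = 39^2.
Iterate m_{i+1} = d_i*a_i - m_i, d_{i+1} = (1496 - m_{i+1}^2)/d_i, a_{i+1} = floor((a_0 + m_{i+1})/d_{i+1}):
  m_1 = 1*38 - 0 = 38, d_1 = (1496 - 38^2)/1 = 52/1 = 52, a_1 = floor((38 + 38)/52) = 1.
  m_2 = 52*1 - 38 = 14, d_2 = (1496 - 14^2)/52 = 1300/52 = 25, a_2 = floor((38 + 14)/25) = 2.
  m_3 = 25*2 - 14 = 36, d_3 = (1496 - 36^2)/25 = 200/25 = 8, a_3 = floor((38 + 36)/8) = 9.
  m_4 = 8*9 - 36 = 36, d_4 = (1496 - 36^2)/8 = 200/8 = 25, a_4 = floor((38 + 36)/25) = 2.
  m_5 = 25*2 - 36 = 14, d_5 = (1496 - 14^2)/25 = 1300/25 = 52, a_5 = floor((38 + 14)/52) = 1.
  m_6 = 52*1 - 14 = 38, d_6 = (1496 - 38^2)/52 = 52/52 = 1, a_6 = floor((38 + 38)/1) = 76.
  m_7 = 1*76 - 38 = 38, d_7 = (1496 - 38^2)/1 = 52/1 = 52: (m_7, d_7) = (m_1, d_1) = (38, 52), so from here the quotients repeat a_1, ..., a_6; the period length is 6.
So sqrt(1496) = [38; (1, 2, 9, 2, 1, 76)] with period length k = 6.
k is even, so the fundamental solution of x^2 - 1496y^2 = 1 is (p_{k-1}, q_{k-1}) = (p_5, q_5); compute convergents through index 5.
Convergents (p_i = a_i*p_{i-1} + p_{i-2}, q_i = a_i*q_{i-1} + q_{i-2} with p_{-2}=0, p_{-1}=1, q_{-2}=1, q_{-1}=0):
  i=0: a_0=38, p_0 = 38*1 + 0 = 38, q_0 = 38*0 + 1 = 1.
  i=1: a_1=1, p_1 = 1*38 + 1 = 39, q_1 = 1*1 + 0 = 1.
  i=2: a_2=2, p_2 = 2*39 + 38 = 116, q_2 = 2*1 + 1 = 3.
  i=3: a_3=9, p_3 = 9*116 + 39 = 1083, q_3 = 9*3 + 1 = 28.
  i=4: a_4=2, p_4 = 2*1083 + 116 = 2282, q_4 = 2*28 + 3 = 59.
  i=5: a_5=1, p_5 = 1*2282 + 1083 = 3365, q_5 = 1*59 + 28 = 87.
Check: 3365^2 - 1496*87^2 = 11323225 - 11323224 = 1, so (x, y) = (3365, 87) solves the equation, and by the theorem it is the least positive solution.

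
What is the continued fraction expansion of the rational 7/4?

[1; 1, 3]

Run the Euclidean algorithm on 7 and 4; the successive quotients are the partial quotients a_0, a_1, ... (each step inverts the fractional part left over by the previous one):
  7 = 1*4 + 3, so a_0 = 1.
  4 = 1*3 + 1, so a_1 = 1.
  3 = 3*1 + 0, so a_2 = 3.
The remainder reaches 0 after 3 divisions, so the expansion has 3 partial quotients, read off in order.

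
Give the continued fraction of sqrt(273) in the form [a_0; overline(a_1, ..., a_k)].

Write x_i = (sqrt(273) + m_i)/d_i with (m_0, d_0) = (0, 1). a_0 = floor(sqrt(273)) = 16, since 16^2 = 256 <= 273 < 289 = 17^2.
Iterate m_{i+1} = d_i*a_i - m_i, d_{i+1} = (273 - m_{i+1}^2)/d_i, a_{i+1} = floor((a_0 + m_{i+1})/d_{i+1}):
  m_1 = 1*16 - 0 = 16, d_1 = (273 - 16^2)/1 = 17/1 = 17, a_1 = floor((16 + 16)/17) = 1.
  m_2 = 17*1 - 16 = 1, d_2 = (273 - 1^2)/17 = 272/17 = 16, a_2 = floor((16 + 1)/16) = 1.
  m_3 = 16*1 - 1 = 15, d_3 = (273 - 15^2)/16 = 48/16 = 3, a_3 = floor((16 + 15)/3) = 10.
  m_4 = 3*10 - 15 = 15, d_4 = (273 - 15^2)/3 = 48/3 = 16, a_4 = floor((16 + 15)/16) = 1.
  m_5 = 16*1 - 15 = 1, d_5 = (273 - 1^2)/16 = 272/16 = 17, a_5 = floor((16 + 1)/17) = 1.
  m_6 = 17*1 - 1 = 16, d_6 = (273 - 16^2)/17 = 17/17 = 1, a_6 = floor((16 + 16)/1) = 32.
  m_7 = 1*32 - 16 = 16, d_7 = (273 - 16^2)/1 = 17/1 = 17: (m_7, d_7) = (m_1, d_1) = (16, 17), so from here the quotients repeat a_1, ..., a_6; the period length is 6.
Hence the expansion of sqrt(273) is a_0 = 16 followed by the repeating block 1, 1, 10, 1, 1, 32 (period 6).

[16; overline(1, 1, 10, 1, 1, 32)]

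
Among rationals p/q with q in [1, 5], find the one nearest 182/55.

Expand x = 182/55 as a continued fraction with the Euclidean algorithm:
  182 = 3*55 + 17, so a_0 = 3.
  55 = 3*17 + 4, so a_1 = 3.
  17 = 4*4 + 1, so a_2 = 4.
  4 = 4*1 + 0, so a_3 = 4.
so x = [3; 3, 4, 4].
Convergents (p_i = a_i*p_{i-1} + p_{i-2}, q_i = a_i*q_{i-1} + q_{i-2} with p_{-2}=0, p_{-1}=1, q_{-2}=1, q_{-1}=0), until the denominator exceeds 5:
  i=0: a_0=3, p_0 = 3*1 + 0 = 3, q_0 = 3*0 + 1 = 1.
  i=1: a_1=3, p_1 = 3*3 + 1 = 10, q_1 = 3*1 + 0 = 3.
  i=2: a_2=4, p_2 = 4*10 + 3 = 43, q_2 = 4*3 + 1 = 13.
q_2 = 13 > 5, so the last convergent with denominator <= 5 is p_1/q_1 = 10/3.
The closest fraction with denominator <= 5 is either p_1/q_1 or the intermediate fraction (k*p_1 + p_0)/(k*q_1 + q_0) with the largest k >= 1 whose denominator stays <= 5; these approach x as k grows, and every other convergent or intermediate fraction in range is farther away.
Largest k: floor((5 - q_0)/q_1) = floor((5 - 1)/3) = 1.
That gives (1*10 + 3)/(1*3 + 1) = 13/4.
Compare the errors: |x - 10/3| = |182*3 - 10*55|/(55*3) = 4/165, and |x - 13/4| = |182*4 - 13*55|/(55*4) = 13/220.
Cross-multiplying, 4*220 = 880 < 2145 = 13*165, so 4/165 is smaller: the convergent 10/3 is closer to x than 13/4.

10/3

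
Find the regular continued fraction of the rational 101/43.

[2; 2, 1, 6, 2]

Run the Euclidean algorithm on 101 and 43; the successive quotients are the partial quotients a_0, a_1, ... (each step inverts the fractional part left over by the previous one):
  101 = 2*43 + 15, so a_0 = 2.
  43 = 2*15 + 13, so a_1 = 2.
  15 = 1*13 + 2, so a_2 = 1.
  13 = 6*2 + 1, so a_3 = 6.
  2 = 2*1 + 0, so a_4 = 2.
The remainder reaches 0 after 5 divisions, so the expansion has 5 partial quotients, read off in order.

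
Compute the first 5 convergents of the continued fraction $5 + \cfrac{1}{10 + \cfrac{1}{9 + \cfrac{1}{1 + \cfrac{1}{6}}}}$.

Using the convergent recurrence p_i = a_i*p_{i-1} + p_{i-2}, q_i = a_i*q_{i-1} + q_{i-2} with p_{-2}=0, p_{-1}=1, q_{-2}=1, q_{-1}=0:
  i=0: a_0=5, p_0 = 5*1 + 0 = 5, q_0 = 5*0 + 1 = 1.
  i=1: a_1=10, p_1 = 10*5 + 1 = 51, q_1 = 10*1 + 0 = 10.
  i=2: a_2=9, p_2 = 9*51 + 5 = 464, q_2 = 9*10 + 1 = 91.
  i=3: a_3=1, p_3 = 1*464 + 51 = 515, q_3 = 1*91 + 10 = 101.
  i=4: a_4=6, p_4 = 6*515 + 464 = 3554, q_4 = 6*101 + 91 = 697.

5/1, 51/10, 464/91, 515/101, 3554/697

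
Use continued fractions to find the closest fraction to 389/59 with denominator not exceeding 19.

112/17

Expand x = 389/59 as a continued fraction with the Euclidean algorithm:
  389 = 6*59 + 35, so a_0 = 6.
  59 = 1*35 + 24, so a_1 = 1.
  35 = 1*24 + 11, so a_2 = 1.
  24 = 2*11 + 2, so a_3 = 2.
  11 = 5*2 + 1, so a_4 = 5.
  2 = 2*1 + 0, so a_5 = 2.
so x = [6; 1, 1, 2, 5, 2].
Convergents (p_i = a_i*p_{i-1} + p_{i-2}, q_i = a_i*q_{i-1} + q_{i-2} with p_{-2}=0, p_{-1}=1, q_{-2}=1, q_{-1}=0), until the denominator exceeds 19:
  i=0: a_0=6, p_0 = 6*1 + 0 = 6, q_0 = 6*0 + 1 = 1.
  i=1: a_1=1, p_1 = 1*6 + 1 = 7, q_1 = 1*1 + 0 = 1.
  i=2: a_2=1, p_2 = 1*7 + 6 = 13, q_2 = 1*1 + 1 = 2.
  i=3: a_3=2, p_3 = 2*13 + 7 = 33, q_3 = 2*2 + 1 = 5.
  i=4: a_4=5, p_4 = 5*33 + 13 = 178, q_4 = 5*5 + 2 = 27.
q_4 = 27 > 19, so the last convergent with denominator <= 19 is p_3/q_3 = 33/5.
The closest fraction with denominator <= 19 is either p_3/q_3 or the intermediate fraction (k*p_3 + p_2)/(k*q_3 + q_2) with the largest k >= 1 whose denominator stays <= 19; these approach x as k grows, and every other convergent or intermediate fraction in range is farther away.
Largest k: floor((19 - q_2)/q_3) = floor((19 - 2)/5) = 3.
That gives (3*33 + 13)/(3*5 + 2) = 112/17.
Compare the errors: |x - 33/5| = |389*5 - 33*59|/(59*5) = 2/295, and |x - 112/17| = |389*17 - 112*59|/(59*17) = 5/1003.
Cross-multiplying, 5*295 = 1475 < 2006 = 2*1003, so 5/1003 is smaller: the intermediate fraction 112/17 is closer to x than 33/5.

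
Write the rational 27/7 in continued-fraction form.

[3; 1, 6]

Run the Euclidean algorithm on 27 and 7; the successive quotients are the partial quotients a_0, a_1, ... (each step inverts the fractional part left over by the previous one):
  27 = 3*7 + 6, so a_0 = 3.
  7 = 1*6 + 1, so a_1 = 1.
  6 = 6*1 + 0, so a_2 = 6.
The remainder reaches 0 after 3 divisions, so the expansion has 3 partial quotients, read off in order.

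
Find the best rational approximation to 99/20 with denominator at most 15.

Expand x = 99/20 as a continued fraction with the Euclidean algorithm:
  99 = 4*20 + 19, so a_0 = 4.
  20 = 1*19 + 1, so a_1 = 1.
  19 = 19*1 + 0, so a_2 = 19.
so x = [4; 1, 19].
Convergents (p_i = a_i*p_{i-1} + p_{i-2}, q_i = a_i*q_{i-1} + q_{i-2} with p_{-2}=0, p_{-1}=1, q_{-2}=1, q_{-1}=0), until the denominator exceeds 15:
  i=0: a_0=4, p_0 = 4*1 + 0 = 4, q_0 = 4*0 + 1 = 1.
  i=1: a_1=1, p_1 = 1*4 + 1 = 5, q_1 = 1*1 + 0 = 1.
  i=2: a_2=19, p_2 = 19*5 + 4 = 99, q_2 = 19*1 + 1 = 20.
q_2 = 20 > 15, so the last convergent with denominator <= 15 is p_1/q_1 = 5/1.
The closest fraction with denominator <= 15 is either p_1/q_1 or the intermediate fraction (k*p_1 + p_0)/(k*q_1 + q_0) with the largest k >= 1 whose denominator stays <= 15; these approach x as k grows, and every other convergent or intermediate fraction in range is farther away.
Largest k: floor((15 - q_0)/q_1) = floor((15 - 1)/1) = 14.
That gives (14*5 + 4)/(14*1 + 1) = 74/15.
Compare the errors: |x - 5/1| = |99*1 - 5*20|/(20*1) = 1/20, and |x - 74/15| = |99*15 - 74*20|/(20*15) = 5/300.
Cross-multiplying, 5*20 = 100 < 300 = 1*300, so 5/300 is smaller: the intermediate fraction 74/15 is closer to x than 5/1.

74/15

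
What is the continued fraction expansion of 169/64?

[2; 1, 1, 1, 3, 1, 1, 2]

Run the Euclidean algorithm on 169 and 64; the successive quotients are the partial quotients a_0, a_1, ... (each step inverts the fractional part left over by the previous one):
  169 = 2*64 + 41, so a_0 = 2.
  64 = 1*41 + 23, so a_1 = 1.
  41 = 1*23 + 18, so a_2 = 1.
  23 = 1*18 + 5, so a_3 = 1.
  18 = 3*5 + 3, so a_4 = 3.
  5 = 1*3 + 2, so a_5 = 1.
  3 = 1*2 + 1, so a_6 = 1.
  2 = 2*1 + 0, so a_7 = 2.
The remainder reaches 0 after 8 divisions, so the expansion has 8 partial quotients, read off in order.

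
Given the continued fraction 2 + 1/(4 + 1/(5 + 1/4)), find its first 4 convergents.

Using the convergent recurrence p_i = a_i*p_{i-1} + p_{i-2}, q_i = a_i*q_{i-1} + q_{i-2} with p_{-2}=0, p_{-1}=1, q_{-2}=1, q_{-1}=0:
  i=0: a_0=2, p_0 = 2*1 + 0 = 2, q_0 = 2*0 + 1 = 1.
  i=1: a_1=4, p_1 = 4*2 + 1 = 9, q_1 = 4*1 + 0 = 4.
  i=2: a_2=5, p_2 = 5*9 + 2 = 47, q_2 = 5*4 + 1 = 21.
  i=3: a_3=4, p_3 = 4*47 + 9 = 197, q_3 = 4*21 + 4 = 88.

2/1, 9/4, 47/21, 197/88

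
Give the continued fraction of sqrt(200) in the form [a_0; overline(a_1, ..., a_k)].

[14; overline(7, 28)]

Write x_i = (sqrt(200) + m_i)/d_i with (m_0, d_0) = (0, 1). a_0 = floor(sqrt(200)) = 14, since 14^2 = 196 <= 200 < 225 = 15^2.
Iterate m_{i+1} = d_i*a_i - m_i, d_{i+1} = (200 - m_{i+1}^2)/d_i, a_{i+1} = floor((a_0 + m_{i+1})/d_{i+1}):
  m_1 = 1*14 - 0 = 14, d_1 = (200 - 14^2)/1 = 4/1 = 4, a_1 = floor((14 + 14)/4) = 7.
  m_2 = 4*7 - 14 = 14, d_2 = (200 - 14^2)/4 = 4/4 = 1, a_2 = floor((14 + 14)/1) = 28.
  m_3 = 1*28 - 14 = 14, d_3 = (200 - 14^2)/1 = 4/1 = 4: (m_3, d_3) = (m_1, d_1) = (14, 4), so from here the quotients repeat a_1, a_2; the period length is 2.
Hence the expansion of sqrt(200) is a_0 = 14 followed by the repeating block 7, 28 (period 2).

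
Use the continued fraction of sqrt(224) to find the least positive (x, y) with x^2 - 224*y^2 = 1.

(x, y) = (15, 1)

First expand sqrt(224) as a continued fraction. With x_i = (sqrt(224) + m_i)/d_i and (m_0, d_0) = (0, 1): a_0 = floor(sqrt(224)) = 14, since 14^2 = 196 <= 224 < 225 = 15^2.
Iterate m_{i+1} = d_i*a_i - m_i, d_{i+1} = (224 - m_{i+1}^2)/d_i, a_{i+1} = floor((a_0 + m_{i+1})/d_{i+1}):
  m_1 = 1*14 - 0 = 14, d_1 = (224 - 14^2)/1 = 28/1 = 28, a_1 = floor((14 + 14)/28) = 1.
  m_2 = 28*1 - 14 = 14, d_2 = (224 - 14^2)/28 = 28/28 = 1, a_2 = floor((14 + 14)/1) = 28.
  m_3 = 1*28 - 14 = 14, d_3 = (224 - 14^2)/1 = 28/1 = 28: (m_3, d_3) = (m_1, d_1) = (14, 28), so from here the quotients repeat a_1, a_2; the period length is 2.
So sqrt(224) = [14; (1, 28)] with period length k = 2.
k is even, so the fundamental solution of x^2 - 224y^2 = 1 is (p_{k-1}, q_{k-1}) = (p_1, q_1); compute convergents through index 1.
Convergents (p_i = a_i*p_{i-1} + p_{i-2}, q_i = a_i*q_{i-1} + q_{i-2} with p_{-2}=0, p_{-1}=1, q_{-2}=1, q_{-1}=0):
  i=0: a_0=14, p_0 = 14*1 + 0 = 14, q_0 = 14*0 + 1 = 1.
  i=1: a_1=1, p_1 = 1*14 + 1 = 15, q_1 = 1*1 + 0 = 1.
Check: 15^2 - 224*1^2 = 225 - 224 = 1, so (x, y) = (15, 1) solves the equation, and by the theorem it is the least positive solution.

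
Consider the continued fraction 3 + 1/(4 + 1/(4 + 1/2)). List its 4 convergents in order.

Using the convergent recurrence p_i = a_i*p_{i-1} + p_{i-2}, q_i = a_i*q_{i-1} + q_{i-2} with p_{-2}=0, p_{-1}=1, q_{-2}=1, q_{-1}=0:
  i=0: a_0=3, p_0 = 3*1 + 0 = 3, q_0 = 3*0 + 1 = 1.
  i=1: a_1=4, p_1 = 4*3 + 1 = 13, q_1 = 4*1 + 0 = 4.
  i=2: a_2=4, p_2 = 4*13 + 3 = 55, q_2 = 4*4 + 1 = 17.
  i=3: a_3=2, p_3 = 2*55 + 13 = 123, q_3 = 2*17 + 4 = 38.

3/1, 13/4, 55/17, 123/38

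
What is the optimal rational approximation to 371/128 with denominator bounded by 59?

171/59

Expand x = 371/128 as a continued fraction with the Euclidean algorithm:
  371 = 2*128 + 115, so a_0 = 2.
  128 = 1*115 + 13, so a_1 = 1.
  115 = 8*13 + 11, so a_2 = 8.
  13 = 1*11 + 2, so a_3 = 1.
  11 = 5*2 + 1, so a_4 = 5.
  2 = 2*1 + 0, so a_5 = 2.
so x = [2; 1, 8, 1, 5, 2].
Convergents (p_i = a_i*p_{i-1} + p_{i-2}, q_i = a_i*q_{i-1} + q_{i-2} with p_{-2}=0, p_{-1}=1, q_{-2}=1, q_{-1}=0), until the denominator exceeds 59:
  i=0: a_0=2, p_0 = 2*1 + 0 = 2, q_0 = 2*0 + 1 = 1.
  i=1: a_1=1, p_1 = 1*2 + 1 = 3, q_1 = 1*1 + 0 = 1.
  i=2: a_2=8, p_2 = 8*3 + 2 = 26, q_2 = 8*1 + 1 = 9.
  i=3: a_3=1, p_3 = 1*26 + 3 = 29, q_3 = 1*9 + 1 = 10.
  i=4: a_4=5, p_4 = 5*29 + 26 = 171, q_4 = 5*10 + 9 = 59.
  i=5: a_5=2, p_5 = 2*171 + 29 = 371, q_5 = 2*59 + 10 = 128.
q_5 = 128 > 59, so the last convergent with denominator <= 59 is p_4/q_4 = 171/59.
The closest fraction with denominator <= 59 is either p_4/q_4 or the intermediate fraction (k*p_4 + p_3)/(k*q_4 + q_3) with the largest k >= 1 whose denominator stays <= 59; these approach x as k grows, and every other convergent or intermediate fraction in range is farther away.
Largest k: floor((59 - q_3)/q_4) = floor((59 - 10)/59) = 0.
Since k = 0, no intermediate fraction beyond p_4/q_4 has denominator <= 59, so the convergent 171/59 is the closest (its error is |371*59 - 171*128|/(128*59) = 1/7552).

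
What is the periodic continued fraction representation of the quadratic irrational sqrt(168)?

[12; (1, 24)]

Write x_i = (sqrt(168) + m_i)/d_i with (m_0, d_0) = (0, 1). a_0 = floor(sqrt(168)) = 12, since 12^2 = 144 <= 168 < 169 = 13^2.
Iterate m_{i+1} = d_i*a_i - m_i, d_{i+1} = (168 - m_{i+1}^2)/d_i, a_{i+1} = floor((a_0 + m_{i+1})/d_{i+1}):
  m_1 = 1*12 - 0 = 12, d_1 = (168 - 12^2)/1 = 24/1 = 24, a_1 = floor((12 + 12)/24) = 1.
  m_2 = 24*1 - 12 = 12, d_2 = (168 - 12^2)/24 = 24/24 = 1, a_2 = floor((12 + 12)/1) = 24.
  m_3 = 1*24 - 12 = 12, d_3 = (168 - 12^2)/1 = 24/1 = 24: (m_3, d_3) = (m_1, d_1) = (12, 24), so from here the quotients repeat a_1, a_2; the period length is 2.
Hence the expansion of sqrt(168) is a_0 = 12 followed by the repeating block 1, 24 (period 2).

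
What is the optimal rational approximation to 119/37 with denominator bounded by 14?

Expand x = 119/37 as a continued fraction with the Euclidean algorithm:
  119 = 3*37 + 8, so a_0 = 3.
  37 = 4*8 + 5, so a_1 = 4.
  8 = 1*5 + 3, so a_2 = 1.
  5 = 1*3 + 2, so a_3 = 1.
  3 = 1*2 + 1, so a_4 = 1.
  2 = 2*1 + 0, so a_5 = 2.
so x = [3; 4, 1, 1, 1, 2].
Convergents (p_i = a_i*p_{i-1} + p_{i-2}, q_i = a_i*q_{i-1} + q_{i-2} with p_{-2}=0, p_{-1}=1, q_{-2}=1, q_{-1}=0), until the denominator exceeds 14:
  i=0: a_0=3, p_0 = 3*1 + 0 = 3, q_0 = 3*0 + 1 = 1.
  i=1: a_1=4, p_1 = 4*3 + 1 = 13, q_1 = 4*1 + 0 = 4.
  i=2: a_2=1, p_2 = 1*13 + 3 = 16, q_2 = 1*4 + 1 = 5.
  i=3: a_3=1, p_3 = 1*16 + 13 = 29, q_3 = 1*5 + 4 = 9.
  i=4: a_4=1, p_4 = 1*29 + 16 = 45, q_4 = 1*9 + 5 = 14.
  i=5: a_5=2, p_5 = 2*45 + 29 = 119, q_5 = 2*14 + 9 = 37.
q_5 = 37 > 14, so the last convergent with denominator <= 14 is p_4/q_4 = 45/14.
The closest fraction with denominator <= 14 is either p_4/q_4 or the intermediate fraction (k*p_4 + p_3)/(k*q_4 + q_3) with the largest k >= 1 whose denominator stays <= 14; these approach x as k grows, and every other convergent or intermediate fraction in range is farther away.
Largest k: floor((14 - q_3)/q_4) = floor((14 - 9)/14) = 0.
Since k = 0, no intermediate fraction beyond p_4/q_4 has denominator <= 14, so the convergent 45/14 is the closest (its error is |119*14 - 45*37|/(37*14) = 1/518).

45/14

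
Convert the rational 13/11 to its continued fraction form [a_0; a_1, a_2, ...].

Run the Euclidean algorithm on 13 and 11; the successive quotients are the partial quotients a_0, a_1, ... (each step inverts the fractional part left over by the previous one):
  13 = 1*11 + 2, so a_0 = 1.
  11 = 5*2 + 1, so a_1 = 5.
  2 = 2*1 + 0, so a_2 = 2.
The remainder reaches 0 after 3 divisions, so the expansion has 3 partial quotients, read off in order.

[1; 5, 2]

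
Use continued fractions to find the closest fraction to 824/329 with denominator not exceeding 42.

Expand x = 824/329 as a continued fraction with the Euclidean algorithm:
  824 = 2*329 + 166, so a_0 = 2.
  329 = 1*166 + 163, so a_1 = 1.
  166 = 1*163 + 3, so a_2 = 1.
  163 = 54*3 + 1, so a_3 = 54.
  3 = 3*1 + 0, so a_4 = 3.
so x = [2; 1, 1, 54, 3].
Convergents (p_i = a_i*p_{i-1} + p_{i-2}, q_i = a_i*q_{i-1} + q_{i-2} with p_{-2}=0, p_{-1}=1, q_{-2}=1, q_{-1}=0), until the denominator exceeds 42:
  i=0: a_0=2, p_0 = 2*1 + 0 = 2, q_0 = 2*0 + 1 = 1.
  i=1: a_1=1, p_1 = 1*2 + 1 = 3, q_1 = 1*1 + 0 = 1.
  i=2: a_2=1, p_2 = 1*3 + 2 = 5, q_2 = 1*1 + 1 = 2.
  i=3: a_3=54, p_3 = 54*5 + 3 = 273, q_3 = 54*2 + 1 = 109.
q_3 = 109 > 42, so the last convergent with denominator <= 42 is p_2/q_2 = 5/2.
The closest fraction with denominator <= 42 is either p_2/q_2 or the intermediate fraction (k*p_2 + p_1)/(k*q_2 + q_1) with the largest k >= 1 whose denominator stays <= 42; these approach x as k grows, and every other convergent or intermediate fraction in range is farther away.
Largest k: floor((42 - q_1)/q_2) = floor((42 - 1)/2) = 20.
That gives (20*5 + 3)/(20*2 + 1) = 103/41.
Compare the errors: |x - 5/2| = |824*2 - 5*329|/(329*2) = 3/658, and |x - 103/41| = |824*41 - 103*329|/(329*41) = 103/13489.
Cross-multiplying, 3*13489 = 40467 < 67774 = 103*658, so 3/658 is smaller: the convergent 5/2 is closer to x than 103/41.

5/2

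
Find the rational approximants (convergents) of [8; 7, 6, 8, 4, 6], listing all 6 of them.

8/1, 57/7, 350/43, 2857/351, 11778/1447, 73525/9033

Using the convergent recurrence p_i = a_i*p_{i-1} + p_{i-2}, q_i = a_i*q_{i-1} + q_{i-2} with p_{-2}=0, p_{-1}=1, q_{-2}=1, q_{-1}=0:
  i=0: a_0=8, p_0 = 8*1 + 0 = 8, q_0 = 8*0 + 1 = 1.
  i=1: a_1=7, p_1 = 7*8 + 1 = 57, q_1 = 7*1 + 0 = 7.
  i=2: a_2=6, p_2 = 6*57 + 8 = 350, q_2 = 6*7 + 1 = 43.
  i=3: a_3=8, p_3 = 8*350 + 57 = 2857, q_3 = 8*43 + 7 = 351.
  i=4: a_4=4, p_4 = 4*2857 + 350 = 11778, q_4 = 4*351 + 43 = 1447.
  i=5: a_5=6, p_5 = 6*11778 + 2857 = 73525, q_5 = 6*1447 + 351 = 9033.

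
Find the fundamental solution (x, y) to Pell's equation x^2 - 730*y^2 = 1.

(x, y) = (1459, 54)

First expand sqrt(730) as a continued fraction. With x_i = (sqrt(730) + m_i)/d_i and (m_0, d_0) = (0, 1): a_0 = floor(sqrt(730)) = 27, since 27^2 = 729 <= 730 < 784 = 28^2.
Iterate m_{i+1} = d_i*a_i - m_i, d_{i+1} = (730 - m_{i+1}^2)/d_i, a_{i+1} = floor((a_0 + m_{i+1})/d_{i+1}):
  m_1 = 1*27 - 0 = 27, d_1 = (730 - 27^2)/1 = 1/1 = 1, a_1 = floor((27 + 27)/1) = 54.
  m_2 = 1*54 - 27 = 27, d_2 = (730 - 27^2)/1 = 1/1 = 1: (m_2, d_2) = (m_1, d_1) = (27, 1), so from here the quotient a_1 repeats; the period length is 1.
So sqrt(730) = [27; (54)] with period length k = 1.
k is odd, so (p_{k-1}, q_{k-1}) only solves x^2 - 730y^2 = -1 and the fundamental solution of x^2 - 730y^2 = 1 is (p_{2k-1}, q_{2k-1}) = (p_1, q_1); compute convergents through index 1, running through the period twice.
Convergents (p_i = a_i*p_{i-1} + p_{i-2}, q_i = a_i*q_{i-1} + q_{i-2} with p_{-2}=0, p_{-1}=1, q_{-2}=1, q_{-1}=0):
  i=0: a_0=27, p_0 = 27*1 + 0 = 27, q_0 = 27*0 + 1 = 1.
  i=1: a_1=54, p_1 = 54*27 + 1 = 1459, q_1 = 54*1 + 0 = 54.
Indeed p_0^2 - 730*q_0^2 = 729 - 730 = -1, not +1.
Check: 1459^2 - 730*54^2 = 2128681 - 2128680 = 1, so (x, y) = (1459, 54) solves the equation, and by the theorem it is the least positive solution.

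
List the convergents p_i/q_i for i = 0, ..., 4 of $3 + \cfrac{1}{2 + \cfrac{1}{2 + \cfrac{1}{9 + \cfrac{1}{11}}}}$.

Using the convergent recurrence p_i = a_i*p_{i-1} + p_{i-2}, q_i = a_i*q_{i-1} + q_{i-2} with p_{-2}=0, p_{-1}=1, q_{-2}=1, q_{-1}=0:
  i=0: a_0=3, p_0 = 3*1 + 0 = 3, q_0 = 3*0 + 1 = 1.
  i=1: a_1=2, p_1 = 2*3 + 1 = 7, q_1 = 2*1 + 0 = 2.
  i=2: a_2=2, p_2 = 2*7 + 3 = 17, q_2 = 2*2 + 1 = 5.
  i=3: a_3=9, p_3 = 9*17 + 7 = 160, q_3 = 9*5 + 2 = 47.
  i=4: a_4=11, p_4 = 11*160 + 17 = 1777, q_4 = 11*47 + 5 = 522.

3/1, 7/2, 17/5, 160/47, 1777/522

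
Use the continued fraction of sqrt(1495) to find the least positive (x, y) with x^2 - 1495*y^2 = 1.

First expand sqrt(1495) as a continued fraction. With x_i = (sqrt(1495) + m_i)/d_i and (m_0, d_0) = (0, 1): a_0 = floor(sqrt(1495)) = 38, since 38^2 = 1444 <= 1495 < 1521 = 39^2.
Iterate m_{i+1} = d_i*a_i - m_i, d_{i+1} = (1495 - m_{i+1}^2)/d_i, a_{i+1} = floor((a_0 + m_{i+1})/d_{i+1}):
  m_1 = 1*38 - 0 = 38, d_1 = (1495 - 38^2)/1 = 51/1 = 51, a_1 = floor((38 + 38)/51) = 1.
  m_2 = 51*1 - 38 = 13, d_2 = (1495 - 13^2)/51 = 1326/51 = 26, a_2 = floor((38 + 13)/26) = 1.
  m_3 = 26*1 - 13 = 13, d_3 = (1495 - 13^2)/26 = 1326/26 = 51, a_3 = floor((38 + 13)/51) = 1.
  m_4 = 51*1 - 13 = 38, d_4 = (1495 - 38^2)/51 = 51/51 = 1, a_4 = floor((38 + 38)/1) = 76.
  m_5 = 1*76 - 38 = 38, d_5 = (1495 - 38^2)/1 = 51/1 = 51: (m_5, d_5) = (m_1, d_1) = (38, 51), so from here the quotients repeat a_1, ..., a_4; the period length is 4.
So sqrt(1495) = [38; (1, 1, 1, 76)] with period length k = 4.
k is even, so the fundamental solution of x^2 - 1495y^2 = 1 is (p_{k-1}, q_{k-1}) = (p_3, q_3); compute convergents through index 3.
Convergents (p_i = a_i*p_{i-1} + p_{i-2}, q_i = a_i*q_{i-1} + q_{i-2} with p_{-2}=0, p_{-1}=1, q_{-2}=1, q_{-1}=0):
  i=0: a_0=38, p_0 = 38*1 + 0 = 38, q_0 = 38*0 + 1 = 1.
  i=1: a_1=1, p_1 = 1*38 + 1 = 39, q_1 = 1*1 + 0 = 1.
  i=2: a_2=1, p_2 = 1*39 + 38 = 77, q_2 = 1*1 + 1 = 2.
  i=3: a_3=1, p_3 = 1*77 + 39 = 116, q_3 = 1*2 + 1 = 3.
Check: 116^2 - 1495*3^2 = 13456 - 13455 = 1, so (x, y) = (116, 3) solves the equation, and by the theorem it is the least positive solution.

(x, y) = (116, 3)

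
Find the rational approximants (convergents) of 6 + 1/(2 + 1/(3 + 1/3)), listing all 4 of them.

6/1, 13/2, 45/7, 148/23

Using the convergent recurrence p_i = a_i*p_{i-1} + p_{i-2}, q_i = a_i*q_{i-1} + q_{i-2} with p_{-2}=0, p_{-1}=1, q_{-2}=1, q_{-1}=0:
  i=0: a_0=6, p_0 = 6*1 + 0 = 6, q_0 = 6*0 + 1 = 1.
  i=1: a_1=2, p_1 = 2*6 + 1 = 13, q_1 = 2*1 + 0 = 2.
  i=2: a_2=3, p_2 = 3*13 + 6 = 45, q_2 = 3*2 + 1 = 7.
  i=3: a_3=3, p_3 = 3*45 + 13 = 148, q_3 = 3*7 + 2 = 23.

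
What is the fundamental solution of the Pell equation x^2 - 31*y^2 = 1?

First expand sqrt(31) as a continued fraction. With x_i = (sqrt(31) + m_i)/d_i and (m_0, d_0) = (0, 1): a_0 = floor(sqrt(31)) = 5, since 5^2 = 25 <= 31 < 36 = 6^2.
Iterate m_{i+1} = d_i*a_i - m_i, d_{i+1} = (31 - m_{i+1}^2)/d_i, a_{i+1} = floor((a_0 + m_{i+1})/d_{i+1}):
  m_1 = 1*5 - 0 = 5, d_1 = (31 - 5^2)/1 = 6/1 = 6, a_1 = floor((5 + 5)/6) = 1.
  m_2 = 6*1 - 5 = 1, d_2 = (31 - 1^2)/6 = 30/6 = 5, a_2 = floor((5 + 1)/5) = 1.
  m_3 = 5*1 - 1 = 4, d_3 = (31 - 4^2)/5 = 15/5 = 3, a_3 = floor((5 + 4)/3) = 3.
  m_4 = 3*3 - 4 = 5, d_4 = (31 - 5^2)/3 = 6/3 = 2, a_4 = floor((5 + 5)/2) = 5.
  m_5 = 2*5 - 5 = 5, d_5 = (31 - 5^2)/2 = 6/2 = 3, a_5 = floor((5 + 5)/3) = 3.
  m_6 = 3*3 - 5 = 4, d_6 = (31 - 4^2)/3 = 15/3 = 5, a_6 = floor((5 + 4)/5) = 1.
  m_7 = 5*1 - 4 = 1, d_7 = (31 - 1^2)/5 = 30/5 = 6, a_7 = floor((5 + 1)/6) = 1.
  m_8 = 6*1 - 1 = 5, d_8 = (31 - 5^2)/6 = 6/6 = 1, a_8 = floor((5 + 5)/1) = 10.
  m_9 = 1*10 - 5 = 5, d_9 = (31 - 5^2)/1 = 6/1 = 6: (m_9, d_9) = (m_1, d_1) = (5, 6), so from here the quotients repeat a_1, ..., a_8; the period length is 8.
So sqrt(31) = [5; (1, 1, 3, 5, 3, 1, 1, 10)] with period length k = 8.
k is even, so the fundamental solution of x^2 - 31y^2 = 1 is (p_{k-1}, q_{k-1}) = (p_7, q_7); compute convergents through index 7.
Convergents (p_i = a_i*p_{i-1} + p_{i-2}, q_i = a_i*q_{i-1} + q_{i-2} with p_{-2}=0, p_{-1}=1, q_{-2}=1, q_{-1}=0):
  i=0: a_0=5, p_0 = 5*1 + 0 = 5, q_0 = 5*0 + 1 = 1.
  i=1: a_1=1, p_1 = 1*5 + 1 = 6, q_1 = 1*1 + 0 = 1.
  i=2: a_2=1, p_2 = 1*6 + 5 = 11, q_2 = 1*1 + 1 = 2.
  i=3: a_3=3, p_3 = 3*11 + 6 = 39, q_3 = 3*2 + 1 = 7.
  i=4: a_4=5, p_4 = 5*39 + 11 = 206, q_4 = 5*7 + 2 = 37.
  i=5: a_5=3, p_5 = 3*206 + 39 = 657, q_5 = 3*37 + 7 = 118.
  i=6: a_6=1, p_6 = 1*657 + 206 = 863, q_6 = 1*118 + 37 = 155.
  i=7: a_7=1, p_7 = 1*863 + 657 = 1520, q_7 = 1*155 + 118 = 273.
Check: 1520^2 - 31*273^2 = 2310400 - 2310399 = 1, so (x, y) = (1520, 273) solves the equation, and by the theorem it is the least positive solution.

(x, y) = (1520, 273)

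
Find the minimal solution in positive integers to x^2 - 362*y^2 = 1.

First expand sqrt(362) as a continued fraction. With x_i = (sqrt(362) + m_i)/d_i and (m_0, d_0) = (0, 1): a_0 = floor(sqrt(362)) = 19, since 19^2 = 361 <= 362 < 400 = 20^2.
Iterate m_{i+1} = d_i*a_i - m_i, d_{i+1} = (362 - m_{i+1}^2)/d_i, a_{i+1} = floor((a_0 + m_{i+1})/d_{i+1}):
  m_1 = 1*19 - 0 = 19, d_1 = (362 - 19^2)/1 = 1/1 = 1, a_1 = floor((19 + 19)/1) = 38.
  m_2 = 1*38 - 19 = 19, d_2 = (362 - 19^2)/1 = 1/1 = 1: (m_2, d_2) = (m_1, d_1) = (19, 1), so from here the quotient a_1 repeats; the period length is 1.
So sqrt(362) = [19; (38)] with period length k = 1.
k is odd, so (p_{k-1}, q_{k-1}) only solves x^2 - 362y^2 = -1 and the fundamental solution of x^2 - 362y^2 = 1 is (p_{2k-1}, q_{2k-1}) = (p_1, q_1); compute convergents through index 1, running through the period twice.
Convergents (p_i = a_i*p_{i-1} + p_{i-2}, q_i = a_i*q_{i-1} + q_{i-2} with p_{-2}=0, p_{-1}=1, q_{-2}=1, q_{-1}=0):
  i=0: a_0=19, p_0 = 19*1 + 0 = 19, q_0 = 19*0 + 1 = 1.
  i=1: a_1=38, p_1 = 38*19 + 1 = 723, q_1 = 38*1 + 0 = 38.
Indeed p_0^2 - 362*q_0^2 = 361 - 362 = -1, not +1.
Check: 723^2 - 362*38^2 = 522729 - 522728 = 1, so (x, y) = (723, 38) solves the equation, and by the theorem it is the least positive solution.

(x, y) = (723, 38)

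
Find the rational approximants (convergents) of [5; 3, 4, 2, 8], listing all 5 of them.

5/1, 16/3, 69/13, 154/29, 1301/245

Using the convergent recurrence p_i = a_i*p_{i-1} + p_{i-2}, q_i = a_i*q_{i-1} + q_{i-2} with p_{-2}=0, p_{-1}=1, q_{-2}=1, q_{-1}=0:
  i=0: a_0=5, p_0 = 5*1 + 0 = 5, q_0 = 5*0 + 1 = 1.
  i=1: a_1=3, p_1 = 3*5 + 1 = 16, q_1 = 3*1 + 0 = 3.
  i=2: a_2=4, p_2 = 4*16 + 5 = 69, q_2 = 4*3 + 1 = 13.
  i=3: a_3=2, p_3 = 2*69 + 16 = 154, q_3 = 2*13 + 3 = 29.
  i=4: a_4=8, p_4 = 8*154 + 69 = 1301, q_4 = 8*29 + 13 = 245.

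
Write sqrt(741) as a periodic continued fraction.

[27; (4, 1, 1, 13, 18, 13, 1, 1, 4, 54)]

Write x_i = (sqrt(741) + m_i)/d_i with (m_0, d_0) = (0, 1). a_0 = floor(sqrt(741)) = 27, since 27^2 = 729 <= 741 < 784 = 28^2.
Iterate m_{i+1} = d_i*a_i - m_i, d_{i+1} = (741 - m_{i+1}^2)/d_i, a_{i+1} = floor((a_0 + m_{i+1})/d_{i+1}):
  m_1 = 1*27 - 0 = 27, d_1 = (741 - 27^2)/1 = 12/1 = 12, a_1 = floor((27 + 27)/12) = 4.
  m_2 = 12*4 - 27 = 21, d_2 = (741 - 21^2)/12 = 300/12 = 25, a_2 = floor((27 + 21)/25) = 1.
  m_3 = 25*1 - 21 = 4, d_3 = (741 - 4^2)/25 = 725/25 = 29, a_3 = floor((27 + 4)/29) = 1.
  m_4 = 29*1 - 4 = 25, d_4 = (741 - 25^2)/29 = 116/29 = 4, a_4 = floor((27 + 25)/4) = 13.
  m_5 = 4*13 - 25 = 27, d_5 = (741 - 27^2)/4 = 12/4 = 3, a_5 = floor((27 + 27)/3) = 18.
  m_6 = 3*18 - 27 = 27, d_6 = (741 - 27^2)/3 = 12/3 = 4, a_6 = floor((27 + 27)/4) = 13.
  m_7 = 4*13 - 27 = 25, d_7 = (741 - 25^2)/4 = 116/4 = 29, a_7 = floor((27 + 25)/29) = 1.
  m_8 = 29*1 - 25 = 4, d_8 = (741 - 4^2)/29 = 725/29 = 25, a_8 = floor((27 + 4)/25) = 1.
  m_9 = 25*1 - 4 = 21, d_9 = (741 - 21^2)/25 = 300/25 = 12, a_9 = floor((27 + 21)/12) = 4.
  m_10 = 12*4 - 21 = 27, d_10 = (741 - 27^2)/12 = 12/12 = 1, a_10 = floor((27 + 27)/1) = 54.
  m_11 = 1*54 - 27 = 27, d_11 = (741 - 27^2)/1 = 12/1 = 12: (m_11, d_11) = (m_1, d_1) = (27, 12), so from here the quotients repeat a_1, ..., a_10; the period length is 10.
Hence the expansion of sqrt(741) is a_0 = 27 followed by the repeating block 4, 1, 1, 13, 18, 13, 1, 1, 4, 54 (period 10).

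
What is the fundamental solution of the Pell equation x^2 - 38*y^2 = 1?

(x, y) = (37, 6)

First expand sqrt(38) as a continued fraction. With x_i = (sqrt(38) + m_i)/d_i and (m_0, d_0) = (0, 1): a_0 = floor(sqrt(38)) = 6, since 6^2 = 36 <= 38 < 49 = 7^2.
Iterate m_{i+1} = d_i*a_i - m_i, d_{i+1} = (38 - m_{i+1}^2)/d_i, a_{i+1} = floor((a_0 + m_{i+1})/d_{i+1}):
  m_1 = 1*6 - 0 = 6, d_1 = (38 - 6^2)/1 = 2/1 = 2, a_1 = floor((6 + 6)/2) = 6.
  m_2 = 2*6 - 6 = 6, d_2 = (38 - 6^2)/2 = 2/2 = 1, a_2 = floor((6 + 6)/1) = 12.
  m_3 = 1*12 - 6 = 6, d_3 = (38 - 6^2)/1 = 2/1 = 2: (m_3, d_3) = (m_1, d_1) = (6, 2), so from here the quotients repeat a_1, a_2; the period length is 2.
So sqrt(38) = [6; (6, 12)] with period length k = 2.
k is even, so the fundamental solution of x^2 - 38y^2 = 1 is (p_{k-1}, q_{k-1}) = (p_1, q_1); compute convergents through index 1.
Convergents (p_i = a_i*p_{i-1} + p_{i-2}, q_i = a_i*q_{i-1} + q_{i-2} with p_{-2}=0, p_{-1}=1, q_{-2}=1, q_{-1}=0):
  i=0: a_0=6, p_0 = 6*1 + 0 = 6, q_0 = 6*0 + 1 = 1.
  i=1: a_1=6, p_1 = 6*6 + 1 = 37, q_1 = 6*1 + 0 = 6.
Check: 37^2 - 38*6^2 = 1369 - 1368 = 1, so (x, y) = (37, 6) solves the equation, and by the theorem it is the least positive solution.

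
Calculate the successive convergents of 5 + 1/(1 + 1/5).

5/1, 6/1, 35/6

Using the convergent recurrence p_i = a_i*p_{i-1} + p_{i-2}, q_i = a_i*q_{i-1} + q_{i-2} with p_{-2}=0, p_{-1}=1, q_{-2}=1, q_{-1}=0:
  i=0: a_0=5, p_0 = 5*1 + 0 = 5, q_0 = 5*0 + 1 = 1.
  i=1: a_1=1, p_1 = 1*5 + 1 = 6, q_1 = 1*1 + 0 = 1.
  i=2: a_2=5, p_2 = 5*6 + 5 = 35, q_2 = 5*1 + 1 = 6.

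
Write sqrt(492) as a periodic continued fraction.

[22; (5, 1, 1, 10, 1, 1, 5, 44)]

Write x_i = (sqrt(492) + m_i)/d_i with (m_0, d_0) = (0, 1). a_0 = floor(sqrt(492)) = 22, since 22^2 = 484 <= 492 < 529 = 23^2.
Iterate m_{i+1} = d_i*a_i - m_i, d_{i+1} = (492 - m_{i+1}^2)/d_i, a_{i+1} = floor((a_0 + m_{i+1})/d_{i+1}):
  m_1 = 1*22 - 0 = 22, d_1 = (492 - 22^2)/1 = 8/1 = 8, a_1 = floor((22 + 22)/8) = 5.
  m_2 = 8*5 - 22 = 18, d_2 = (492 - 18^2)/8 = 168/8 = 21, a_2 = floor((22 + 18)/21) = 1.
  m_3 = 21*1 - 18 = 3, d_3 = (492 - 3^2)/21 = 483/21 = 23, a_3 = floor((22 + 3)/23) = 1.
  m_4 = 23*1 - 3 = 20, d_4 = (492 - 20^2)/23 = 92/23 = 4, a_4 = floor((22 + 20)/4) = 10.
  m_5 = 4*10 - 20 = 20, d_5 = (492 - 20^2)/4 = 92/4 = 23, a_5 = floor((22 + 20)/23) = 1.
  m_6 = 23*1 - 20 = 3, d_6 = (492 - 3^2)/23 = 483/23 = 21, a_6 = floor((22 + 3)/21) = 1.
  m_7 = 21*1 - 3 = 18, d_7 = (492 - 18^2)/21 = 168/21 = 8, a_7 = floor((22 + 18)/8) = 5.
  m_8 = 8*5 - 18 = 22, d_8 = (492 - 22^2)/8 = 8/8 = 1, a_8 = floor((22 + 22)/1) = 44.
  m_9 = 1*44 - 22 = 22, d_9 = (492 - 22^2)/1 = 8/1 = 8: (m_9, d_9) = (m_1, d_1) = (22, 8), so from here the quotients repeat a_1, ..., a_8; the period length is 8.
Hence the expansion of sqrt(492) is a_0 = 22 followed by the repeating block 5, 1, 1, 10, 1, 1, 5, 44 (period 8).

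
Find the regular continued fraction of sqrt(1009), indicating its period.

Write x_i = (sqrt(1009) + m_i)/d_i with (m_0, d_0) = (0, 1). a_0 = floor(sqrt(1009)) = 31, since 31^2 = 961 <= 1009 < 1024 = 32^2.
Iterate m_{i+1} = d_i*a_i - m_i, d_{i+1} = (1009 - m_{i+1}^2)/d_i, a_{i+1} = floor((a_0 + m_{i+1})/d_{i+1}):
  m_1 = 1*31 - 0 = 31, d_1 = (1009 - 31^2)/1 = 48/1 = 48, a_1 = floor((31 + 31)/48) = 1.
  m_2 = 48*1 - 31 = 17, d_2 = (1009 - 17^2)/48 = 720/48 = 15, a_2 = floor((31 + 17)/15) = 3.
  m_3 = 15*3 - 17 = 28, d_3 = (1009 - 28^2)/15 = 225/15 = 15, a_3 = floor((31 + 28)/15) = 3.
  m_4 = 15*3 - 28 = 17, d_4 = (1009 - 17^2)/15 = 720/15 = 48, a_4 = floor((31 + 17)/48) = 1.
  m_5 = 48*1 - 17 = 31, d_5 = (1009 - 31^2)/48 = 48/48 = 1, a_5 = floor((31 + 31)/1) = 62.
  m_6 = 1*62 - 31 = 31, d_6 = (1009 - 31^2)/1 = 48/1 = 48: (m_6, d_6) = (m_1, d_1) = (31, 48), so from here the quotients repeat a_1, ..., a_5; the period length is 5.
Hence the expansion of sqrt(1009) is a_0 = 31 followed by the repeating block 1, 3, 3, 1, 62 (period 5).

[31; (1, 3, 3, 1, 62)]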